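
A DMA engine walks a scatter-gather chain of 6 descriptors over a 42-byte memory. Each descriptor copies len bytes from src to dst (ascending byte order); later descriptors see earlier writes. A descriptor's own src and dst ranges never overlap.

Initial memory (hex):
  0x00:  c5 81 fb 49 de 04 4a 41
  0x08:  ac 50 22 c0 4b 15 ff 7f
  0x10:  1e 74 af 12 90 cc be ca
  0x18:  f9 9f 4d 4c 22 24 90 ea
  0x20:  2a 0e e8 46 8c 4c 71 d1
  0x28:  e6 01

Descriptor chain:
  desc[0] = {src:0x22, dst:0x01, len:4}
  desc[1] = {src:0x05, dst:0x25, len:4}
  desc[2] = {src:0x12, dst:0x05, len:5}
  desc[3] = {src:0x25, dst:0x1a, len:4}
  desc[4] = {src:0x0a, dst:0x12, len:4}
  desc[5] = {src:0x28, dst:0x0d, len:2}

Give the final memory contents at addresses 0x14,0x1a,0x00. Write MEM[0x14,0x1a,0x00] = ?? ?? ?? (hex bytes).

MEM[0x14,0x1a,0x00] = 4b 04 c5

#0 dst[0x01+4] := {0xe8,0x46,0x8c,0x4c}
#1 dst[0x25+4] := {0x04,0x4a,0x41,0xac}
#2 dst[0x05+5] := {0xaf,0x12,0x90,0xcc,0xbe}
#3 dst[0x1a+4] := {0x04,0x4a,0x41,0xac}
#4 dst[0x12+4] := {0x22,0xc0,0x4b,0x15}
#5 dst[0x0d+2] := {0xac,0x01}
query mem[0x14]=0x4b, mem[0x1a]=0x04, mem[0x00]=0xc5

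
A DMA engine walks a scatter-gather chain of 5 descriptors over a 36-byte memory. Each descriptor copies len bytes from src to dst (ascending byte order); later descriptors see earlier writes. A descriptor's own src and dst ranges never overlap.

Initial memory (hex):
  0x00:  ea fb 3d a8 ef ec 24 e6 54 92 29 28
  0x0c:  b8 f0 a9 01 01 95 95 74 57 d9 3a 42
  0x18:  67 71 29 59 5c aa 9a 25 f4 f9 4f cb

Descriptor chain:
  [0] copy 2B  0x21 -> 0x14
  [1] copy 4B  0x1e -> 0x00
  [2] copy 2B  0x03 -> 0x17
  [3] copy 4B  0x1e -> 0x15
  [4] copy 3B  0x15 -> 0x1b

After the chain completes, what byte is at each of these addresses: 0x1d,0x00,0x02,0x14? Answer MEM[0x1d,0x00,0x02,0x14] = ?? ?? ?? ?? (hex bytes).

MEM[0x1d,0x00,0x02,0x14] = f4 9a f4 f9

D0: mem[0x14..0x15] <- [f9 4f]
D1: mem[0x00..0x03] <- [9a 25 f4 f9]
D2: mem[0x17..0x18] <- [f9 ef]
D3: mem[0x15..0x18] <- [9a 25 f4 f9]
D4: mem[0x1b..0x1d] <- [9a 25 f4]
query mem[0x1d]=0xf4, mem[0x00]=0x9a, mem[0x02]=0xf4, mem[0x14]=0xf9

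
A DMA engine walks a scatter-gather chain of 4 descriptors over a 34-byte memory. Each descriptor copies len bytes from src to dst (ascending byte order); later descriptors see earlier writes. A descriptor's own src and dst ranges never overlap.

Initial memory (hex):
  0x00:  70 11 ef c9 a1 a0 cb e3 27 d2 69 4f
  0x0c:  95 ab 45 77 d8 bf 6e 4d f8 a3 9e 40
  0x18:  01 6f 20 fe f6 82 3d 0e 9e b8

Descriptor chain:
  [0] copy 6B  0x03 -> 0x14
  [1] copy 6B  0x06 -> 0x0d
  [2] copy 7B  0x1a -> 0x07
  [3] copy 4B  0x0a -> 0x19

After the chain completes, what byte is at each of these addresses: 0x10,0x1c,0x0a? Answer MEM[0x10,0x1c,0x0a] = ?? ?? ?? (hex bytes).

#0 dst[0x14+6] := {0xc9,0xa1,0xa0,0xcb,0xe3,0x27}
#1 dst[0x0d+6] := {0xcb,0xe3,0x27,0xd2,0x69,0x4f}
#2 dst[0x07+7] := {0x20,0xfe,0xf6,0x82,0x3d,0x0e,0x9e}
#3 dst[0x19+4] := {0x82,0x3d,0x0e,0x9e}
query mem[0x10]=0xd2, mem[0x1c]=0x9e, mem[0x0a]=0x82

MEM[0x10,0x1c,0x0a] = d2 9e 82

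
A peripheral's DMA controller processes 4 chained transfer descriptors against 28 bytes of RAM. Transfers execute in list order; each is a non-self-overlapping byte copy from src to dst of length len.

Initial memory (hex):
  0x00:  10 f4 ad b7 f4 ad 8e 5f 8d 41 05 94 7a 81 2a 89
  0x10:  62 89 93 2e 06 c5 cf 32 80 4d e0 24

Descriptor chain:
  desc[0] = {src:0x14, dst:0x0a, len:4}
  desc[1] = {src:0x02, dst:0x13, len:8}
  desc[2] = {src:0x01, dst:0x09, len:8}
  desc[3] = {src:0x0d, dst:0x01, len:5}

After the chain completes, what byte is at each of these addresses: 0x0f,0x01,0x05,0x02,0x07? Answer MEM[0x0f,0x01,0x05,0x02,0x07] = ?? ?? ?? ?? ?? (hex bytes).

MEM[0x0f,0x01,0x05,0x02,0x07] = 5f ad 89 8e 5f

  after D0: wrote 4B at 0x0a = 06c5cf32
  after D1: wrote 8B at 0x13 = adb7f4ad8e5f8d41
  after D2: wrote 8B at 0x09 = f4adb7f4ad8e5f8d
  after D3: wrote 5B at 0x01 = ad8e5f8d89
query mem[0x0f]=0x5f, mem[0x01]=0xad, mem[0x05]=0x89, mem[0x02]=0x8e, mem[0x07]=0x5f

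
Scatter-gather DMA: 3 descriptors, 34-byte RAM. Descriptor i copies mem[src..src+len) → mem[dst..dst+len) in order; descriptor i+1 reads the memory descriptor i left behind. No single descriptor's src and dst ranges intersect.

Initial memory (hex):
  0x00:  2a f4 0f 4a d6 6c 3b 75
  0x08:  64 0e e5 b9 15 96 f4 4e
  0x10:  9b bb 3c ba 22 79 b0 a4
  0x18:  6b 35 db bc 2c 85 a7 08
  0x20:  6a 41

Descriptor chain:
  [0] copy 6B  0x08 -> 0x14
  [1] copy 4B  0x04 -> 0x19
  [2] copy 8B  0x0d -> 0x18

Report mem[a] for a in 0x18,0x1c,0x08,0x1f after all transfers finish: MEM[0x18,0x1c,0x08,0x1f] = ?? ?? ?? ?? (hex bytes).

MEM[0x18,0x1c,0x08,0x1f] = 96 bb 64 64

D0: mem[0x14..0x19] <- [64 0e e5 b9 15 96]
D1: mem[0x19..0x1c] <- [d6 6c 3b 75]
D2: mem[0x18..0x1f] <- [96 f4 4e 9b bb 3c ba 64]
query mem[0x18]=0x96, mem[0x1c]=0xbb, mem[0x08]=0x64, mem[0x1f]=0x64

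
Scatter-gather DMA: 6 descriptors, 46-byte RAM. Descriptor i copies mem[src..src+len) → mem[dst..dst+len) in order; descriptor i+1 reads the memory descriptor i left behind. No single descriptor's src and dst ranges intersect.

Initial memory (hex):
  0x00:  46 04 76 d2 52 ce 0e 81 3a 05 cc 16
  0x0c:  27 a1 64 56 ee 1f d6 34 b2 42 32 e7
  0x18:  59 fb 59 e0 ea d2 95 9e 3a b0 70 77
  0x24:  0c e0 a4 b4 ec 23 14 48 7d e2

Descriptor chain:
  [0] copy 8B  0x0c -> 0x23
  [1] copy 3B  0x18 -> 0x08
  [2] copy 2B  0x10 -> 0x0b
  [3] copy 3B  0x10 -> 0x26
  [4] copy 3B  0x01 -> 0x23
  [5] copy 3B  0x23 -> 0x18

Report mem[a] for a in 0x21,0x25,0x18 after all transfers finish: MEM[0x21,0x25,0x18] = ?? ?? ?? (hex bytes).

MEM[0x21,0x25,0x18] = b0 d2 04

  after D0: wrote 8B at 0x23 = 27a16456ee1fd634
  after D1: wrote 3B at 0x08 = 59fb59
  after D2: wrote 2B at 0x0b = ee1f
  after D3: wrote 3B at 0x26 = ee1fd6
  after D4: wrote 3B at 0x23 = 0476d2
  after D5: wrote 3B at 0x18 = 0476d2
query mem[0x21]=0xb0, mem[0x25]=0xd2, mem[0x18]=0x04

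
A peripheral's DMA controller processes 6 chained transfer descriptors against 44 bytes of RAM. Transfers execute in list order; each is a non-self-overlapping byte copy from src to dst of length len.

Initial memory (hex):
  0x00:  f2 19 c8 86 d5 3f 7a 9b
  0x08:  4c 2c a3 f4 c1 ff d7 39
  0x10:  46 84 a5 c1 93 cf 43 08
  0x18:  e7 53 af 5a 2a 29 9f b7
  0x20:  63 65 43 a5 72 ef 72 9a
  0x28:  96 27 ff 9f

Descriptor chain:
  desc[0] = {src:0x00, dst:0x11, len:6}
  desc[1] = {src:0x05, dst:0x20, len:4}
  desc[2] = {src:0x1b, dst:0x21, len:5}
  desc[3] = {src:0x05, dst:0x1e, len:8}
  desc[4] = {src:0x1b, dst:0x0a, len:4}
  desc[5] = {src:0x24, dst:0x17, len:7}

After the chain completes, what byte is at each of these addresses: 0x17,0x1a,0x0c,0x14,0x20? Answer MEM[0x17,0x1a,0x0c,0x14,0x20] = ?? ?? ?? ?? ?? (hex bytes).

MEM[0x17,0x1a,0x0c,0x14,0x20] = f4 9a 29 86 9b

[0] 0x00->0x11 len=6 : f2 19 c8 86 d5 3f
[1] 0x05->0x20 len=4 : 3f 7a 9b 4c
[2] 0x1b->0x21 len=5 : 5a 2a 29 9f b7
[3] 0x05->0x1e len=8 : 3f 7a 9b 4c 2c a3 f4 c1
[4] 0x1b->0x0a len=4 : 5a 2a 29 3f
[5] 0x24->0x17 len=7 : f4 c1 72 9a 96 27 ff
query mem[0x17]=0xf4, mem[0x1a]=0x9a, mem[0x0c]=0x29, mem[0x14]=0x86, mem[0x20]=0x9b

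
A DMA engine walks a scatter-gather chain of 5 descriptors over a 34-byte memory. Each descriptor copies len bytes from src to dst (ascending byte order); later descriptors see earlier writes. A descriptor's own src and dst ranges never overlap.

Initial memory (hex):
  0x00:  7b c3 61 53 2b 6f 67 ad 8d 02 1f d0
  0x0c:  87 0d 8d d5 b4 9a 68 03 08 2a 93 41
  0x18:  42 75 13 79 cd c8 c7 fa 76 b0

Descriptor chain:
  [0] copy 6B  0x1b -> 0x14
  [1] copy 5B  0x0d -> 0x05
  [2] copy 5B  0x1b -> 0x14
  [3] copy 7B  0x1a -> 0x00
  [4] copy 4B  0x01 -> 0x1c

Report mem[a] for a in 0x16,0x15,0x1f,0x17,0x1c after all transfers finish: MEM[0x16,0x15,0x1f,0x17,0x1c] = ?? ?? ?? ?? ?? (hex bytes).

  after D0: wrote 6B at 0x14 = 79cdc8c7fa76
  after D1: wrote 5B at 0x05 = 0d8dd5b49a
  after D2: wrote 5B at 0x14 = 79cdc8c7fa
  after D3: wrote 7B at 0x00 = 1379cdc8c7fa76
  after D4: wrote 4B at 0x1c = 79cdc8c7
query mem[0x16]=0xc8, mem[0x15]=0xcd, mem[0x1f]=0xc7, mem[0x17]=0xc7, mem[0x1c]=0x79

MEM[0x16,0x15,0x1f,0x17,0x1c] = c8 cd c7 c7 79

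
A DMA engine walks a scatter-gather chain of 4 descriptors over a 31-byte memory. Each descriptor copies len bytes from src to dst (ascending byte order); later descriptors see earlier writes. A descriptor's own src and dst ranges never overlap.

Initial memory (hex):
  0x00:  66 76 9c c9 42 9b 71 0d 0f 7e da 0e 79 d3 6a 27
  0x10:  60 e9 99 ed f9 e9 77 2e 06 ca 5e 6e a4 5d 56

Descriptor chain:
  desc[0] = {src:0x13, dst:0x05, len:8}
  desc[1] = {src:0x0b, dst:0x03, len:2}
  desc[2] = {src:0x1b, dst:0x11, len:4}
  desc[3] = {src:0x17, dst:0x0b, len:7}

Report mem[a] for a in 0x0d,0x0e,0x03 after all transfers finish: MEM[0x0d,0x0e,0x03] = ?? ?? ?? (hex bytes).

  after D0: wrote 8B at 0x05 = edf9e9772e06ca5e
  after D1: wrote 2B at 0x03 = ca5e
  after D2: wrote 4B at 0x11 = 6ea45d56
  after D3: wrote 7B at 0x0b = 2e06ca5e6ea45d
query mem[0x0d]=0xca, mem[0x0e]=0x5e, mem[0x03]=0xca

MEM[0x0d,0x0e,0x03] = ca 5e ca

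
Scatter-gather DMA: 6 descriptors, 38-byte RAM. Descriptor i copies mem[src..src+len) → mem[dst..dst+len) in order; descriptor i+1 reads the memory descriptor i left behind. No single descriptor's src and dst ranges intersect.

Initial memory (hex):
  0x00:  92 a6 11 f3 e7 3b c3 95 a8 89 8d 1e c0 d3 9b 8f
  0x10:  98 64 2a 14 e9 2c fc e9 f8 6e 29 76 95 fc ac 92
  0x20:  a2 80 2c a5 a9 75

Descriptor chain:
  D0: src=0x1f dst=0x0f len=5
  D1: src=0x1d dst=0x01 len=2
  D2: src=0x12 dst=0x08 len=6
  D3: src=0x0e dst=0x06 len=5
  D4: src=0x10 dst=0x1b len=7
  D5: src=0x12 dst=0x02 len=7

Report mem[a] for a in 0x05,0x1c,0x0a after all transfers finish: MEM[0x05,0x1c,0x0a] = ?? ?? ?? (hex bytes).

MEM[0x05,0x1c,0x0a] = 2c 80 2c

#0 dst[0x0f+5] := {0x92,0xa2,0x80,0x2c,0xa5}
#1 dst[0x01+2] := {0xfc,0xac}
#2 dst[0x08+6] := {0x2c,0xa5,0xe9,0x2c,0xfc,0xe9}
#3 dst[0x06+5] := {0x9b,0x92,0xa2,0x80,0x2c}
#4 dst[0x1b+7] := {0xa2,0x80,0x2c,0xa5,0xe9,0x2c,0xfc}
#5 dst[0x02+7] := {0x2c,0xa5,0xe9,0x2c,0xfc,0xe9,0xf8}
query mem[0x05]=0x2c, mem[0x1c]=0x80, mem[0x0a]=0x2c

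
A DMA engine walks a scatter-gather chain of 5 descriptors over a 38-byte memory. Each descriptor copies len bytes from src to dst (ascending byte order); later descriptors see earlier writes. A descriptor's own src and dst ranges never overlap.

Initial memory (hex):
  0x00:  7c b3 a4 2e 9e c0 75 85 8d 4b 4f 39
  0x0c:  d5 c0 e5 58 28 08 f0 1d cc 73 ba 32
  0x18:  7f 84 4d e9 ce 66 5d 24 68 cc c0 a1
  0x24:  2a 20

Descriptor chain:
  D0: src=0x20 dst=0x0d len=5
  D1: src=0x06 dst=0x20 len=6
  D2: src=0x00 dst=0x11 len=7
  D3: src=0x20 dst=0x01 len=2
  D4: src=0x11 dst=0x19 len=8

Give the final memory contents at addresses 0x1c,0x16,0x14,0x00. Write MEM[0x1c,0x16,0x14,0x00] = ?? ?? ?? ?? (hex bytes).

MEM[0x1c,0x16,0x14,0x00] = 2e c0 2e 7c

  after D0: wrote 5B at 0x0d = 68ccc0a12a
  after D1: wrote 6B at 0x20 = 75858d4b4f39
  after D2: wrote 7B at 0x11 = 7cb3a42e9ec075
  after D3: wrote 2B at 0x01 = 7585
  after D4: wrote 8B at 0x19 = 7cb3a42e9ec0757f
query mem[0x1c]=0x2e, mem[0x16]=0xc0, mem[0x14]=0x2e, mem[0x00]=0x7c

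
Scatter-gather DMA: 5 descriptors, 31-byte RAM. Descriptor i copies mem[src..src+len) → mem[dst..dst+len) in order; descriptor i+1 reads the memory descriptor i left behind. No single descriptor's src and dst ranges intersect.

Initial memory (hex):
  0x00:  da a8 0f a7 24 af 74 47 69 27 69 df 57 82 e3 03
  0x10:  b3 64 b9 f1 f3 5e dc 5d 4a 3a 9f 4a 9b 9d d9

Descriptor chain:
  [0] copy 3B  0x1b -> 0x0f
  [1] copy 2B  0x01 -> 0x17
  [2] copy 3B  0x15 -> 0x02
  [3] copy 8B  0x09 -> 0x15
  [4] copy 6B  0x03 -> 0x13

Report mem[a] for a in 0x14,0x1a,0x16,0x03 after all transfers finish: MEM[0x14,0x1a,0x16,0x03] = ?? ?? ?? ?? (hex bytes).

D0: mem[0x0f..0x11] <- [4a 9b 9d]
D1: mem[0x17..0x18] <- [a8 0f]
D2: mem[0x02..0x04] <- [5e dc a8]
D3: mem[0x15..0x1c] <- [27 69 df 57 82 e3 4a 9b]
D4: mem[0x13..0x18] <- [dc a8 af 74 47 69]
query mem[0x14]=0xa8, mem[0x1a]=0xe3, mem[0x16]=0x74, mem[0x03]=0xdc

MEM[0x14,0x1a,0x16,0x03] = a8 e3 74 dc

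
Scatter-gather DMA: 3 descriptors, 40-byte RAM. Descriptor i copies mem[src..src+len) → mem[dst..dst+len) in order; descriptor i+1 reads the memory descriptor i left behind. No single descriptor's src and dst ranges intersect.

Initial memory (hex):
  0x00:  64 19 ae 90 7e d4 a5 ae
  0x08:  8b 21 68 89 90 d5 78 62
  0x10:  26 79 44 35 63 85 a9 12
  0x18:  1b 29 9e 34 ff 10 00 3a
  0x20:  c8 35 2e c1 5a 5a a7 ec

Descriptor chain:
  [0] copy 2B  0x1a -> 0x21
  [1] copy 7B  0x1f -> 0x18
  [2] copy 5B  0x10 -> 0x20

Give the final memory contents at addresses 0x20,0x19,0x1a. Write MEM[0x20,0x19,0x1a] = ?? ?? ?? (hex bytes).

MEM[0x20,0x19,0x1a] = 26 c8 9e

D0: mem[0x21..0x22] <- [9e 34]
D1: mem[0x18..0x1e] <- [3a c8 9e 34 c1 5a 5a]
D2: mem[0x20..0x24] <- [26 79 44 35 63]
query mem[0x20]=0x26, mem[0x19]=0xc8, mem[0x1a]=0x9e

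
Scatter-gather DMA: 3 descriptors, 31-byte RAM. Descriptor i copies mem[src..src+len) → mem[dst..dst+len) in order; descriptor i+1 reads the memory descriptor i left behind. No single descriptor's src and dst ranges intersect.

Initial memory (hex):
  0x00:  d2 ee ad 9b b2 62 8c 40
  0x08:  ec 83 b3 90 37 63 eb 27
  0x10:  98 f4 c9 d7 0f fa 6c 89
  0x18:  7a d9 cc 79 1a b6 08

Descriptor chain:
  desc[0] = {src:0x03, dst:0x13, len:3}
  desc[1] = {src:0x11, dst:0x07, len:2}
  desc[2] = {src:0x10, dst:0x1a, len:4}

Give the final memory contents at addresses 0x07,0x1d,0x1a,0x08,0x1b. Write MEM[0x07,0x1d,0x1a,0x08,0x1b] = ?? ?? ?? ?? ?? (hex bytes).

MEM[0x07,0x1d,0x1a,0x08,0x1b] = f4 9b 98 c9 f4

D0: mem[0x13..0x15] <- [9b b2 62]
D1: mem[0x07..0x08] <- [f4 c9]
D2: mem[0x1a..0x1d] <- [98 f4 c9 9b]
query mem[0x07]=0xf4, mem[0x1d]=0x9b, mem[0x1a]=0x98, mem[0x08]=0xc9, mem[0x1b]=0xf4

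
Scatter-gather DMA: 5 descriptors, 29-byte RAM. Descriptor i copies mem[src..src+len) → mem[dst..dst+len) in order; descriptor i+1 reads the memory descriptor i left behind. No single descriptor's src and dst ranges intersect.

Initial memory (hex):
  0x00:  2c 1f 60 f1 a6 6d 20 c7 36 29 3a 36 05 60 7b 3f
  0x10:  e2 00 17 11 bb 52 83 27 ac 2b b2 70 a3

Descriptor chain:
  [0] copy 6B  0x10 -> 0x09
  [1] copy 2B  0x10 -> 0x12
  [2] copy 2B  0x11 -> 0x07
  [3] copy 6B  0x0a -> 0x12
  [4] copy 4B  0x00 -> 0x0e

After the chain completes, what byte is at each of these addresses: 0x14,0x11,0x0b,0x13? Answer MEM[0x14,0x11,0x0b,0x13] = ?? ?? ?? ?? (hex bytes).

MEM[0x14,0x11,0x0b,0x13] = 11 f1 17 17

  after D0: wrote 6B at 0x09 = e2001711bb52
  after D1: wrote 2B at 0x12 = e200
  after D2: wrote 2B at 0x07 = 00e2
  after D3: wrote 6B at 0x12 = 001711bb523f
  after D4: wrote 4B at 0x0e = 2c1f60f1
query mem[0x14]=0x11, mem[0x11]=0xf1, mem[0x0b]=0x17, mem[0x13]=0x17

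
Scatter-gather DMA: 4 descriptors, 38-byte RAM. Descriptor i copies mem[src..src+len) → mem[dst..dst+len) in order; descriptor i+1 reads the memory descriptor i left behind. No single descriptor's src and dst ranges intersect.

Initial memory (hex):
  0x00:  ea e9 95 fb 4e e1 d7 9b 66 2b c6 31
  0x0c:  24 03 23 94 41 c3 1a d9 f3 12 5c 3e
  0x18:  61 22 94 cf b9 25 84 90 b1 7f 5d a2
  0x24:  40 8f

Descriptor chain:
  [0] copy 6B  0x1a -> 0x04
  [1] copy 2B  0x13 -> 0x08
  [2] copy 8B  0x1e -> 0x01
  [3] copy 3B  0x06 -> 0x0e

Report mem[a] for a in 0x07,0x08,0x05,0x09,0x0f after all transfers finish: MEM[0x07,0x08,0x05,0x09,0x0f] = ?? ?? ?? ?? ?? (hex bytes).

[0] 0x1a->0x04 len=6 : 94 cf b9 25 84 90
[1] 0x13->0x08 len=2 : d9 f3
[2] 0x1e->0x01 len=8 : 84 90 b1 7f 5d a2 40 8f
[3] 0x06->0x0e len=3 : a2 40 8f
query mem[0x07]=0x40, mem[0x08]=0x8f, mem[0x05]=0x5d, mem[0x09]=0xf3, mem[0x0f]=0x40

MEM[0x07,0x08,0x05,0x09,0x0f] = 40 8f 5d f3 40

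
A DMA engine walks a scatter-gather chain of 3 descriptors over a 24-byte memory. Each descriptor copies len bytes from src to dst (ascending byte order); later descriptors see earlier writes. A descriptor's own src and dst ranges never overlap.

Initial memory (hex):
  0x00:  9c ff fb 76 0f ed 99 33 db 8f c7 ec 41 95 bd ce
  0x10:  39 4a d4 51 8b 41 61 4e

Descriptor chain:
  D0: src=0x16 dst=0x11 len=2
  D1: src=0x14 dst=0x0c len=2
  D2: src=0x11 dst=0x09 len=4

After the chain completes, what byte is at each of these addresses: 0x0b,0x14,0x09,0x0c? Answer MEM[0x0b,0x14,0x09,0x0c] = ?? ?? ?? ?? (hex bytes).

MEM[0x0b,0x14,0x09,0x0c] = 51 8b 61 8b

[0] 0x16->0x11 len=2 : 61 4e
[1] 0x14->0x0c len=2 : 8b 41
[2] 0x11->0x09 len=4 : 61 4e 51 8b
query mem[0x0b]=0x51, mem[0x14]=0x8b, mem[0x09]=0x61, mem[0x0c]=0x8b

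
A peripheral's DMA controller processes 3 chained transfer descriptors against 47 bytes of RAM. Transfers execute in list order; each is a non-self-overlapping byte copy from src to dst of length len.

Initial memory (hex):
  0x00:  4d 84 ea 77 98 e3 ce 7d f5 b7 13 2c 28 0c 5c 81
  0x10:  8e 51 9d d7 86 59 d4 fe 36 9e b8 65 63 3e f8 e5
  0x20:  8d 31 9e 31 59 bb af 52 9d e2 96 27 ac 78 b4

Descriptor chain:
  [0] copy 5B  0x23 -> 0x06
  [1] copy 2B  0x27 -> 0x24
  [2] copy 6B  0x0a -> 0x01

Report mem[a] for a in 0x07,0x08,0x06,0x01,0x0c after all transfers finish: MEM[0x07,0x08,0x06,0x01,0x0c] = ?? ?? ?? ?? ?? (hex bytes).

[0] 0x23->0x06 len=5 : 31 59 bb af 52
[1] 0x27->0x24 len=2 : 52 9d
[2] 0x0a->0x01 len=6 : 52 2c 28 0c 5c 81
query mem[0x07]=0x59, mem[0x08]=0xbb, mem[0x06]=0x81, mem[0x01]=0x52, mem[0x0c]=0x28

MEM[0x07,0x08,0x06,0x01,0x0c] = 59 bb 81 52 28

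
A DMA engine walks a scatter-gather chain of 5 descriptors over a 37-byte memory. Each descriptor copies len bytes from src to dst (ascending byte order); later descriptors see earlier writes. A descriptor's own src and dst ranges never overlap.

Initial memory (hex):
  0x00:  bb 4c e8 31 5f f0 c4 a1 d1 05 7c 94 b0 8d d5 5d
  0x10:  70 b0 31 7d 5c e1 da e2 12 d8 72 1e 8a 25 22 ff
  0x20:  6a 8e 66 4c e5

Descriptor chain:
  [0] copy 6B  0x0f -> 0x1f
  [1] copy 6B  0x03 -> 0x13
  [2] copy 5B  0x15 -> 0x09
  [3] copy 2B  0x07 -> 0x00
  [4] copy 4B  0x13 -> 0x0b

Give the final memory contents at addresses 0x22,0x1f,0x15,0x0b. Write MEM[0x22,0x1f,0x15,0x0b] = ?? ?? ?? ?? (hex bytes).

[0] 0x0f->0x1f len=6 : 5d 70 b0 31 7d 5c
[1] 0x03->0x13 len=6 : 31 5f f0 c4 a1 d1
[2] 0x15->0x09 len=5 : f0 c4 a1 d1 d8
[3] 0x07->0x00 len=2 : a1 d1
[4] 0x13->0x0b len=4 : 31 5f f0 c4
query mem[0x22]=0x31, mem[0x1f]=0x5d, mem[0x15]=0xf0, mem[0x0b]=0x31

MEM[0x22,0x1f,0x15,0x0b] = 31 5d f0 31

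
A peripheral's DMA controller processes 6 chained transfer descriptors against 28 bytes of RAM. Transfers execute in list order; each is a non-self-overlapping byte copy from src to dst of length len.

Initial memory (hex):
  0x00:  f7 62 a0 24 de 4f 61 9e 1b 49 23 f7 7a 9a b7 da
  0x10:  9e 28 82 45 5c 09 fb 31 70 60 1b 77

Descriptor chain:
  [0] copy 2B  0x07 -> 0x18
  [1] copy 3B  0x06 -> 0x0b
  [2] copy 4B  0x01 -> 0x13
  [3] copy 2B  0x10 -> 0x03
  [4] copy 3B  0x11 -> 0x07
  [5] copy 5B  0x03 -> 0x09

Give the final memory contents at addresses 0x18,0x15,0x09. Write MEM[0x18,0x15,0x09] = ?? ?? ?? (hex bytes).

MEM[0x18,0x15,0x09] = 9e 24 9e

#0 dst[0x18+2] := {0x9e,0x1b}
#1 dst[0x0b+3] := {0x61,0x9e,0x1b}
#2 dst[0x13+4] := {0x62,0xa0,0x24,0xde}
#3 dst[0x03+2] := {0x9e,0x28}
#4 dst[0x07+3] := {0x28,0x82,0x62}
#5 dst[0x09+5] := {0x9e,0x28,0x4f,0x61,0x28}
query mem[0x18]=0x9e, mem[0x15]=0x24, mem[0x09]=0x9e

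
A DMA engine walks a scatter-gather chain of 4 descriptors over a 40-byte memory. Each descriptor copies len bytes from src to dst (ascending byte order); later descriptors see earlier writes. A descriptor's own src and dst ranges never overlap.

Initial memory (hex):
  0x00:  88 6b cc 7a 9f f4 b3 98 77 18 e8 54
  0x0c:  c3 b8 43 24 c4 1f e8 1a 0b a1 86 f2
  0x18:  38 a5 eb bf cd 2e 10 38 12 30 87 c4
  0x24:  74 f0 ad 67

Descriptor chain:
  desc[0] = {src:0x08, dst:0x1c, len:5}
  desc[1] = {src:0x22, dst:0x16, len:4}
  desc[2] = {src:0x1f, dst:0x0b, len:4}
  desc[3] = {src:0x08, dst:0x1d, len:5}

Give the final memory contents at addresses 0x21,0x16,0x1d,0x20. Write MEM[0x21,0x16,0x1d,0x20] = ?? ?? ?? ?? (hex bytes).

[0] 0x08->0x1c len=5 : 77 18 e8 54 c3
[1] 0x22->0x16 len=4 : 87 c4 74 f0
[2] 0x1f->0x0b len=4 : 54 c3 30 87
[3] 0x08->0x1d len=5 : 77 18 e8 54 c3
query mem[0x21]=0xc3, mem[0x16]=0x87, mem[0x1d]=0x77, mem[0x20]=0x54

MEM[0x21,0x16,0x1d,0x20] = c3 87 77 54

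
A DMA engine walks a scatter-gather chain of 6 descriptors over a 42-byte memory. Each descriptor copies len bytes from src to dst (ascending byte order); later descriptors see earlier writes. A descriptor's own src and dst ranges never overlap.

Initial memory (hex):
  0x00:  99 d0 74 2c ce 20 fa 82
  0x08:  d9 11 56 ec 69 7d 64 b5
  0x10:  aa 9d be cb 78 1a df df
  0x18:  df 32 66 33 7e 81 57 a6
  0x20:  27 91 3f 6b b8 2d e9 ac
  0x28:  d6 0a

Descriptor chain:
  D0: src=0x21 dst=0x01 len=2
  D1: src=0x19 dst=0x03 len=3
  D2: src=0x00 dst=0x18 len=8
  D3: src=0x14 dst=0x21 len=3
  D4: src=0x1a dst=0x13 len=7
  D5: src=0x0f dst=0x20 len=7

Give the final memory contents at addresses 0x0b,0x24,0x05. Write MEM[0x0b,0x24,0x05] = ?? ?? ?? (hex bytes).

#0 dst[0x01+2] := {0x91,0x3f}
#1 dst[0x03+3] := {0x32,0x66,0x33}
#2 dst[0x18+8] := {0x99,0x91,0x3f,0x32,0x66,0x33,0xfa,0x82}
#3 dst[0x21+3] := {0x78,0x1a,0xdf}
#4 dst[0x13+7] := {0x3f,0x32,0x66,0x33,0xfa,0x82,0x27}
#5 dst[0x20+7] := {0xb5,0xaa,0x9d,0xbe,0x3f,0x32,0x66}
query mem[0x0b]=0xec, mem[0x24]=0x3f, mem[0x05]=0x33

MEM[0x0b,0x24,0x05] = ec 3f 33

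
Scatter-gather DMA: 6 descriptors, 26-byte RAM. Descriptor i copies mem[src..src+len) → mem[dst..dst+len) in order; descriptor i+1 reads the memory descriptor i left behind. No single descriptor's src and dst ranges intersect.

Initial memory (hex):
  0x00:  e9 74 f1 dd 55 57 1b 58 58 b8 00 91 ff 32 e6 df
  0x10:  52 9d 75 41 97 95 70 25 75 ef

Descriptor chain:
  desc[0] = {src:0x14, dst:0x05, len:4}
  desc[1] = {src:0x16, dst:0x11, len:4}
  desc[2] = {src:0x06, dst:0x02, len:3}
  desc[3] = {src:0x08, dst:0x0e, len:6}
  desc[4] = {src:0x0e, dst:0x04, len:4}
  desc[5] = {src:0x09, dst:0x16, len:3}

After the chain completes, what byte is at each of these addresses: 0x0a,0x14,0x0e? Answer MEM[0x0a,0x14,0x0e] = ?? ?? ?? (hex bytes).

[0] 0x14->0x05 len=4 : 97 95 70 25
[1] 0x16->0x11 len=4 : 70 25 75 ef
[2] 0x06->0x02 len=3 : 95 70 25
[3] 0x08->0x0e len=6 : 25 b8 00 91 ff 32
[4] 0x0e->0x04 len=4 : 25 b8 00 91
[5] 0x09->0x16 len=3 : b8 00 91
query mem[0x0a]=0x00, mem[0x14]=0xef, mem[0x0e]=0x25

MEM[0x0a,0x14,0x0e] = 00 ef 25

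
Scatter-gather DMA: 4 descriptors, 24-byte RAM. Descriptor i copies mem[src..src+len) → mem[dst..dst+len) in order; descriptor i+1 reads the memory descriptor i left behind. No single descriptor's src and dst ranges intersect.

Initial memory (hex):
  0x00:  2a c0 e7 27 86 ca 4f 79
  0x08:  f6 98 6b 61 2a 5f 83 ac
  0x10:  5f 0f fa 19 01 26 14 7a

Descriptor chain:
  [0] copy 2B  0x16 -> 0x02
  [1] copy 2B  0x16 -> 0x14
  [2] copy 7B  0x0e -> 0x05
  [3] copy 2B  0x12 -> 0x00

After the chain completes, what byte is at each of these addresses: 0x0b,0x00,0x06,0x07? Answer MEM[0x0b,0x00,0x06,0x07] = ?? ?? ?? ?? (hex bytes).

MEM[0x0b,0x00,0x06,0x07] = 14 fa ac 5f

#0 dst[0x02+2] := {0x14,0x7a}
#1 dst[0x14+2] := {0x14,0x7a}
#2 dst[0x05+7] := {0x83,0xac,0x5f,0x0f,0xfa,0x19,0x14}
#3 dst[0x00+2] := {0xfa,0x19}
query mem[0x0b]=0x14, mem[0x00]=0xfa, mem[0x06]=0xac, mem[0x07]=0x5f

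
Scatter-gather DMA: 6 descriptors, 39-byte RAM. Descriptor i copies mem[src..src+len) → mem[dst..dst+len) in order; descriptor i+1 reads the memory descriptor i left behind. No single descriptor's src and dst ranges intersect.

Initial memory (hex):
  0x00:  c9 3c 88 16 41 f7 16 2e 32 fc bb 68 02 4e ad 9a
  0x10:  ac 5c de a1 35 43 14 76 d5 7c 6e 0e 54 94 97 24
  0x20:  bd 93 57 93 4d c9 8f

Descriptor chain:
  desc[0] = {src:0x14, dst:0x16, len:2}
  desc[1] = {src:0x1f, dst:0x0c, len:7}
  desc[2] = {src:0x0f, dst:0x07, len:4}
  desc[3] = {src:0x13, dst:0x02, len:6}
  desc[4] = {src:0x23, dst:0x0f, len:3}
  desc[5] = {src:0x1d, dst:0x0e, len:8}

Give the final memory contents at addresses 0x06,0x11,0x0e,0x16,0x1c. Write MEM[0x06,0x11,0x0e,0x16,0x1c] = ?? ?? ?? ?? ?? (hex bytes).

MEM[0x06,0x11,0x0e,0x16,0x1c] = 43 bd 94 35 54

D0: mem[0x16..0x17] <- [35 43]
D1: mem[0x0c..0x12] <- [24 bd 93 57 93 4d c9]
D2: mem[0x07..0x0a] <- [57 93 4d c9]
D3: mem[0x02..0x07] <- [a1 35 43 35 43 d5]
D4: mem[0x0f..0x11] <- [93 4d c9]
D5: mem[0x0e..0x15] <- [94 97 24 bd 93 57 93 4d]
query mem[0x06]=0x43, mem[0x11]=0xbd, mem[0x0e]=0x94, mem[0x16]=0x35, mem[0x1c]=0x54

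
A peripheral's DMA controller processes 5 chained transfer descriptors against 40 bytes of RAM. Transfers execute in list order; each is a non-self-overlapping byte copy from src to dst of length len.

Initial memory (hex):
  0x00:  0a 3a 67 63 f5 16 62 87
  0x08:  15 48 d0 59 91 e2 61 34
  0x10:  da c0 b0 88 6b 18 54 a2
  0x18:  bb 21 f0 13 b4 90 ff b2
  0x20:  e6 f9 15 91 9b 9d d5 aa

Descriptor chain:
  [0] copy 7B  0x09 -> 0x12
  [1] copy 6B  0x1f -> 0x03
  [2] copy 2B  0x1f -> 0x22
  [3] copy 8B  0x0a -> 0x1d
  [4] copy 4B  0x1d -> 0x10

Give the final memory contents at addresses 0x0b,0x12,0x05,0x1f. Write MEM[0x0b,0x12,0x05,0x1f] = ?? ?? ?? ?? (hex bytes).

MEM[0x0b,0x12,0x05,0x1f] = 59 91 f9 91

#0 dst[0x12+7] := {0x48,0xd0,0x59,0x91,0xe2,0x61,0x34}
#1 dst[0x03+6] := {0xb2,0xe6,0xf9,0x15,0x91,0x9b}
#2 dst[0x22+2] := {0xb2,0xe6}
#3 dst[0x1d+8] := {0xd0,0x59,0x91,0xe2,0x61,0x34,0xda,0xc0}
#4 dst[0x10+4] := {0xd0,0x59,0x91,0xe2}
query mem[0x0b]=0x59, mem[0x12]=0x91, mem[0x05]=0xf9, mem[0x1f]=0x91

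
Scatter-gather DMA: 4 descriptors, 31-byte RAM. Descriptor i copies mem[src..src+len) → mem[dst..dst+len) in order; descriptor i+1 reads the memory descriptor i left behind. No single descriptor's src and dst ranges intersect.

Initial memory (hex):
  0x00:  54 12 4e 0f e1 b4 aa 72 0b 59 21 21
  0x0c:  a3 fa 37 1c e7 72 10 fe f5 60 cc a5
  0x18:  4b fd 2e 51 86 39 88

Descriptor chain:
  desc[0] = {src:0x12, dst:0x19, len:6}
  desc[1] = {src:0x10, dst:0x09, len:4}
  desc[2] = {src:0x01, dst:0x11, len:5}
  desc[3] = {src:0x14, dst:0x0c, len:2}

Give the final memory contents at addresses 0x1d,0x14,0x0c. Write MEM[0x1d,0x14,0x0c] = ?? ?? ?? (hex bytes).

D0: mem[0x19..0x1e] <- [10 fe f5 60 cc a5]
D1: mem[0x09..0x0c] <- [e7 72 10 fe]
D2: mem[0x11..0x15] <- [12 4e 0f e1 b4]
D3: mem[0x0c..0x0d] <- [e1 b4]
query mem[0x1d]=0xcc, mem[0x14]=0xe1, mem[0x0c]=0xe1

MEM[0x1d,0x14,0x0c] = cc e1 e1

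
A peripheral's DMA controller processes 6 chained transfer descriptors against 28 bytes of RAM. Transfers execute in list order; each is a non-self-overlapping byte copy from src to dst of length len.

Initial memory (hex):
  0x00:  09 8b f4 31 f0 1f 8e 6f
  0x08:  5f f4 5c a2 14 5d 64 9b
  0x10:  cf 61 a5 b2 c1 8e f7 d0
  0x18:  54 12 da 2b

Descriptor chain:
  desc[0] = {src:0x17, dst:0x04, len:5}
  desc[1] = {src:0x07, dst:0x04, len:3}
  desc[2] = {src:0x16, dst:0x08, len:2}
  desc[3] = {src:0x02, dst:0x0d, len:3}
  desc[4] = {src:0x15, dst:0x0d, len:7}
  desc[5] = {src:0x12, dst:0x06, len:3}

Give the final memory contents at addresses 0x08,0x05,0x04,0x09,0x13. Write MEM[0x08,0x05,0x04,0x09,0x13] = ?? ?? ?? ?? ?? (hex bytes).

MEM[0x08,0x05,0x04,0x09,0x13] = c1 2b da d0 2b

D0: mem[0x04..0x08] <- [d0 54 12 da 2b]
D1: mem[0x04..0x06] <- [da 2b f4]
D2: mem[0x08..0x09] <- [f7 d0]
D3: mem[0x0d..0x0f] <- [f4 31 da]
D4: mem[0x0d..0x13] <- [8e f7 d0 54 12 da 2b]
D5: mem[0x06..0x08] <- [da 2b c1]
query mem[0x08]=0xc1, mem[0x05]=0x2b, mem[0x04]=0xda, mem[0x09]=0xd0, mem[0x13]=0x2b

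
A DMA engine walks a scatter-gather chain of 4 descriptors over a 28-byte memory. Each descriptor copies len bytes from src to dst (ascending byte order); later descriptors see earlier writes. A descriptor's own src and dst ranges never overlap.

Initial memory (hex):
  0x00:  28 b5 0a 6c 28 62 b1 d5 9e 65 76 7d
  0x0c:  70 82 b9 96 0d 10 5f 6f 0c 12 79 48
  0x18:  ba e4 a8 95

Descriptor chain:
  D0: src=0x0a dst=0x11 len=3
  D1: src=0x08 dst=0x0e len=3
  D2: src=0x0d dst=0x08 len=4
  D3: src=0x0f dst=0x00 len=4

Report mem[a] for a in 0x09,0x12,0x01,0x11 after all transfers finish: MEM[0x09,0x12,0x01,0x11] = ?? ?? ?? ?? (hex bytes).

MEM[0x09,0x12,0x01,0x11] = 9e 7d 76 76

#0 dst[0x11+3] := {0x76,0x7d,0x70}
#1 dst[0x0e+3] := {0x9e,0x65,0x76}
#2 dst[0x08+4] := {0x82,0x9e,0x65,0x76}
#3 dst[0x00+4] := {0x65,0x76,0x76,0x7d}
query mem[0x09]=0x9e, mem[0x12]=0x7d, mem[0x01]=0x76, mem[0x11]=0x76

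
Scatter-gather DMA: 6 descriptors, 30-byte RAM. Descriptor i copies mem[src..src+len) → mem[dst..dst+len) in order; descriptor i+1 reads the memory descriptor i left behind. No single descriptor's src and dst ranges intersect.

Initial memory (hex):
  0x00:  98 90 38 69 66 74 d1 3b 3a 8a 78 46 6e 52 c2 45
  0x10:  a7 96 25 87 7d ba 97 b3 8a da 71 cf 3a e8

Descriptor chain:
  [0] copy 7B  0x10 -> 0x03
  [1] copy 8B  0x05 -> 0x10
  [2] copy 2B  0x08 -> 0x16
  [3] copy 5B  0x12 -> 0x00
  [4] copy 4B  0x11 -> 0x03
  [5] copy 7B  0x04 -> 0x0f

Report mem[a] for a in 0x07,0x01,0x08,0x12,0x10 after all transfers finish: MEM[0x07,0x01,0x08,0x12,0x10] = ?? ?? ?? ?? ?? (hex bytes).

[0] 0x10->0x03 len=7 : a7 96 25 87 7d ba 97
[1] 0x05->0x10 len=8 : 25 87 7d ba 97 78 46 6e
[2] 0x08->0x16 len=2 : ba 97
[3] 0x12->0x00 len=5 : 7d ba 97 78 ba
[4] 0x11->0x03 len=4 : 87 7d ba 97
[5] 0x04->0x0f len=7 : 7d ba 97 7d ba 97 78
query mem[0x07]=0x7d, mem[0x01]=0xba, mem[0x08]=0xba, mem[0x12]=0x7d, mem[0x10]=0xba

MEM[0x07,0x01,0x08,0x12,0x10] = 7d ba ba 7d ba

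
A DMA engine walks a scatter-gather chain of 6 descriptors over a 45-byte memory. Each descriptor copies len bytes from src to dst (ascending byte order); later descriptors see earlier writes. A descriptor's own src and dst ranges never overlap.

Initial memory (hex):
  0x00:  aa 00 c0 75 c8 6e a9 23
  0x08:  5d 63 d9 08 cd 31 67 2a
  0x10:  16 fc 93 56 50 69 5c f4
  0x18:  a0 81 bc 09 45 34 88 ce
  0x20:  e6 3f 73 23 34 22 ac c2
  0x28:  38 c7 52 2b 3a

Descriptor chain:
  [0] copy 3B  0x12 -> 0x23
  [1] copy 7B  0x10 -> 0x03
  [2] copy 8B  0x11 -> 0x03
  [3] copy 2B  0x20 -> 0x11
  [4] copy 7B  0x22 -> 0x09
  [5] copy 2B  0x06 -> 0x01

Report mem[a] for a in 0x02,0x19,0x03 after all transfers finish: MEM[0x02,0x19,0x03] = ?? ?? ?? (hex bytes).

MEM[0x02,0x19,0x03] = 69 81 fc

D0: mem[0x23..0x25] <- [93 56 50]
D1: mem[0x03..0x09] <- [16 fc 93 56 50 69 5c]
D2: mem[0x03..0x0a] <- [fc 93 56 50 69 5c f4 a0]
D3: mem[0x11..0x12] <- [e6 3f]
D4: mem[0x09..0x0f] <- [73 93 56 50 ac c2 38]
D5: mem[0x01..0x02] <- [50 69]
query mem[0x02]=0x69, mem[0x19]=0x81, mem[0x03]=0xfc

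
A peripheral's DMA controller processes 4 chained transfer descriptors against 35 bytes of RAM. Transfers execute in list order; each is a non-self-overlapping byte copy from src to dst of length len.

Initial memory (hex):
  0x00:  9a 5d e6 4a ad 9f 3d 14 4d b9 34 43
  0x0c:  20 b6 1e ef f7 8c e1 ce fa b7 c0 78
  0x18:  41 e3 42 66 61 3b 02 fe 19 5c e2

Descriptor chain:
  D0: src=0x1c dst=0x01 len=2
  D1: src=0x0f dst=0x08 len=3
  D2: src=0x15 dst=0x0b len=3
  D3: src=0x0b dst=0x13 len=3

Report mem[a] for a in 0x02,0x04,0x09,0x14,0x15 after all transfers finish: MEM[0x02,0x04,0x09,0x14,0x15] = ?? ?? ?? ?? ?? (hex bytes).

  after D0: wrote 2B at 0x01 = 613b
  after D1: wrote 3B at 0x08 = eff78c
  after D2: wrote 3B at 0x0b = b7c078
  after D3: wrote 3B at 0x13 = b7c078
query mem[0x02]=0x3b, mem[0x04]=0xad, mem[0x09]=0xf7, mem[0x14]=0xc0, mem[0x15]=0x78

MEM[0x02,0x04,0x09,0x14,0x15] = 3b ad f7 c0 78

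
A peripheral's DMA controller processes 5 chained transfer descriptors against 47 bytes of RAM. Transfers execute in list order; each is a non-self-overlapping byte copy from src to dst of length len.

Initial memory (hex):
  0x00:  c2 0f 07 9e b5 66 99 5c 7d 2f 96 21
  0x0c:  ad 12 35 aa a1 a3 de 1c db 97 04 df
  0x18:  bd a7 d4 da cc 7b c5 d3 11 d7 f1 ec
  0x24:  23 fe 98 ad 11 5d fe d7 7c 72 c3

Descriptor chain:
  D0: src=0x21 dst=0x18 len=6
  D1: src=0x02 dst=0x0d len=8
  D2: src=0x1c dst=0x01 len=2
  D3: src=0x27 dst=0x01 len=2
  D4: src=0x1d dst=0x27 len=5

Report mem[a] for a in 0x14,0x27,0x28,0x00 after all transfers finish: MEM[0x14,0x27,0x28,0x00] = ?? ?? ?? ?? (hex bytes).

[0] 0x21->0x18 len=6 : d7 f1 ec 23 fe 98
[1] 0x02->0x0d len=8 : 07 9e b5 66 99 5c 7d 2f
[2] 0x1c->0x01 len=2 : fe 98
[3] 0x27->0x01 len=2 : ad 11
[4] 0x1d->0x27 len=5 : 98 c5 d3 11 d7
query mem[0x14]=0x2f, mem[0x27]=0x98, mem[0x28]=0xc5, mem[0x00]=0xc2

MEM[0x14,0x27,0x28,0x00] = 2f 98 c5 c2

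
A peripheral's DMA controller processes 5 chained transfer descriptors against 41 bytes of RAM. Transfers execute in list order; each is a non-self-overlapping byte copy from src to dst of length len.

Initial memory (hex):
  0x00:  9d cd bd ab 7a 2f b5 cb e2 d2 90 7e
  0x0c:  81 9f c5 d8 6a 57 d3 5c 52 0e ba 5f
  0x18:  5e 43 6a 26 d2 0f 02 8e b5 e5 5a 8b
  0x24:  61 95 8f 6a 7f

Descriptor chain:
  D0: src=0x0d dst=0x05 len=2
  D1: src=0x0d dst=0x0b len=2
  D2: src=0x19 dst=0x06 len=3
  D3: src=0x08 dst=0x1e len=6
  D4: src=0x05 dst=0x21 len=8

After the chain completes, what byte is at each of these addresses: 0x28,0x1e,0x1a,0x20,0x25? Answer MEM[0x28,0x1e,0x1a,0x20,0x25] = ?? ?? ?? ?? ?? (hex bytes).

MEM[0x28,0x1e,0x1a,0x20,0x25] = c5 26 6a 90 d2

[0] 0x0d->0x05 len=2 : 9f c5
[1] 0x0d->0x0b len=2 : 9f c5
[2] 0x19->0x06 len=3 : 43 6a 26
[3] 0x08->0x1e len=6 : 26 d2 90 9f c5 9f
[4] 0x05->0x21 len=8 : 9f 43 6a 26 d2 90 9f c5
query mem[0x28]=0xc5, mem[0x1e]=0x26, mem[0x1a]=0x6a, mem[0x20]=0x90, mem[0x25]=0xd2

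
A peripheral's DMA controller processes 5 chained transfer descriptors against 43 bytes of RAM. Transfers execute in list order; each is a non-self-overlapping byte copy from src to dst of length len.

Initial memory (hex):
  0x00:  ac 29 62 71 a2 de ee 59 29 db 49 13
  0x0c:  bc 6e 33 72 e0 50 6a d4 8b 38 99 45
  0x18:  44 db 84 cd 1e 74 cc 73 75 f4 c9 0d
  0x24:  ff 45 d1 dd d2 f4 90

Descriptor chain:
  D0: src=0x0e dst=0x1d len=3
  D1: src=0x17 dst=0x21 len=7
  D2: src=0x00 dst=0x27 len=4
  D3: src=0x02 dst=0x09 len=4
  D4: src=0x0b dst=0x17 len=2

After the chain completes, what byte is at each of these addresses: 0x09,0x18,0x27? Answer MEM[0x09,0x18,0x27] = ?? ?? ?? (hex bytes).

  after D0: wrote 3B at 0x1d = 3372e0
  after D1: wrote 7B at 0x21 = 4544db84cd1e33
  after D2: wrote 4B at 0x27 = ac296271
  after D3: wrote 4B at 0x09 = 6271a2de
  after D4: wrote 2B at 0x17 = a2de
query mem[0x09]=0x62, mem[0x18]=0xde, mem[0x27]=0xac

MEM[0x09,0x18,0x27] = 62 de ac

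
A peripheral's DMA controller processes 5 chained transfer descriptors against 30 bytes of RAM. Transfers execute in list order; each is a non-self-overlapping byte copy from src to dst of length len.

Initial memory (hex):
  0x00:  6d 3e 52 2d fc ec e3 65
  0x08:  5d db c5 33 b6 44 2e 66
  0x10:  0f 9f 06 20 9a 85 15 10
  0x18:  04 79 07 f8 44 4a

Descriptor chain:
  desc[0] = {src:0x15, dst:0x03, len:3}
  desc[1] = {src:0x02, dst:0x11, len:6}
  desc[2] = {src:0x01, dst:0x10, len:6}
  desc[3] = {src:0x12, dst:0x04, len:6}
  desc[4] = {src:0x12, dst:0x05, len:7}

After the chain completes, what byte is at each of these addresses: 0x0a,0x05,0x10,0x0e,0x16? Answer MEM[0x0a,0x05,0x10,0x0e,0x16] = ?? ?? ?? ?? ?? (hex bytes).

#0 dst[0x03+3] := {0x85,0x15,0x10}
#1 dst[0x11+6] := {0x52,0x85,0x15,0x10,0xe3,0x65}
#2 dst[0x10+6] := {0x3e,0x52,0x85,0x15,0x10,0xe3}
#3 dst[0x04+6] := {0x85,0x15,0x10,0xe3,0x65,0x10}
#4 dst[0x05+7] := {0x85,0x15,0x10,0xe3,0x65,0x10,0x04}
query mem[0x0a]=0x10, mem[0x05]=0x85, mem[0x10]=0x3e, mem[0x0e]=0x2e, mem[0x16]=0x65

MEM[0x0a,0x05,0x10,0x0e,0x16] = 10 85 3e 2e 65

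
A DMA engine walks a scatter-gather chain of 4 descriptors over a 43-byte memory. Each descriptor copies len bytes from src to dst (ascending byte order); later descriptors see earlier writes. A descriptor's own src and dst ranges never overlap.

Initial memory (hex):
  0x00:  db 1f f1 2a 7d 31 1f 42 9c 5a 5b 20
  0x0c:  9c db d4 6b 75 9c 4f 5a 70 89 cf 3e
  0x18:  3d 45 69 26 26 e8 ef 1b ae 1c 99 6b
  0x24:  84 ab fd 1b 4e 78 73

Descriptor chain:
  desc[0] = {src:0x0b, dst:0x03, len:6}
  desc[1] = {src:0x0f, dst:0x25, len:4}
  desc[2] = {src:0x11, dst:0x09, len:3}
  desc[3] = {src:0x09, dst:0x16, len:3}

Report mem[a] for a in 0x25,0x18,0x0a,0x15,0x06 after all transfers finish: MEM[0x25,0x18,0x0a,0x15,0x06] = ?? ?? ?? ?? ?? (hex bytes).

MEM[0x25,0x18,0x0a,0x15,0x06] = 6b 5a 4f 89 d4

[0] 0x0b->0x03 len=6 : 20 9c db d4 6b 75
[1] 0x0f->0x25 len=4 : 6b 75 9c 4f
[2] 0x11->0x09 len=3 : 9c 4f 5a
[3] 0x09->0x16 len=3 : 9c 4f 5a
query mem[0x25]=0x6b, mem[0x18]=0x5a, mem[0x0a]=0x4f, mem[0x15]=0x89, mem[0x06]=0xd4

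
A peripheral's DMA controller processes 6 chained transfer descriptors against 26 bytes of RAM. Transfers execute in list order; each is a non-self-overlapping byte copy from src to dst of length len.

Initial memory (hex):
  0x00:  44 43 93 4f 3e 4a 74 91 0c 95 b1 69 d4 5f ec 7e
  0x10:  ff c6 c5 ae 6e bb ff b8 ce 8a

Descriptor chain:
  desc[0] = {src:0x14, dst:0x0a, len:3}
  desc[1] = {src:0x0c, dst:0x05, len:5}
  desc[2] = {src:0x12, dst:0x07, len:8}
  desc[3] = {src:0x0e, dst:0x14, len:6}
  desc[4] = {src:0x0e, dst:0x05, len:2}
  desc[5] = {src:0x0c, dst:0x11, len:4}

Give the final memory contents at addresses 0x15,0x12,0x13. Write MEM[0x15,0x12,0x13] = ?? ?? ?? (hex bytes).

#0 dst[0x0a+3] := {0x6e,0xbb,0xff}
#1 dst[0x05+5] := {0xff,0x5f,0xec,0x7e,0xff}
#2 dst[0x07+8] := {0xc5,0xae,0x6e,0xbb,0xff,0xb8,0xce,0x8a}
#3 dst[0x14+6] := {0x8a,0x7e,0xff,0xc6,0xc5,0xae}
#4 dst[0x05+2] := {0x8a,0x7e}
#5 dst[0x11+4] := {0xb8,0xce,0x8a,0x7e}
query mem[0x15]=0x7e, mem[0x12]=0xce, mem[0x13]=0x8a

MEM[0x15,0x12,0x13] = 7e ce 8a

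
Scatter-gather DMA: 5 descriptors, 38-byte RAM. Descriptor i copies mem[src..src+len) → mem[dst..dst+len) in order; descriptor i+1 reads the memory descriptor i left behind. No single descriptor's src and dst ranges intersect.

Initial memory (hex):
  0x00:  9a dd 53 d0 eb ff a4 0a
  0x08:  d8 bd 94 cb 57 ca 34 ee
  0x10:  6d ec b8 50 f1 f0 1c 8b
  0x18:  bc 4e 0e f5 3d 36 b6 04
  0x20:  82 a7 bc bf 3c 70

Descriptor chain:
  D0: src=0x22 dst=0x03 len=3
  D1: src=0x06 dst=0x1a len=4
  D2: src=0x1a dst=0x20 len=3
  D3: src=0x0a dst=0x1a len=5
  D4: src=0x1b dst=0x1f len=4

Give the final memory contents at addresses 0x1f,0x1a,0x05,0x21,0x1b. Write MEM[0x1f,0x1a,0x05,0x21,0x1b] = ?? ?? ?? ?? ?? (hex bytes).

MEM[0x1f,0x1a,0x05,0x21,0x1b] = cb 94 3c ca cb

[0] 0x22->0x03 len=3 : bc bf 3c
[1] 0x06->0x1a len=4 : a4 0a d8 bd
[2] 0x1a->0x20 len=3 : a4 0a d8
[3] 0x0a->0x1a len=5 : 94 cb 57 ca 34
[4] 0x1b->0x1f len=4 : cb 57 ca 34
query mem[0x1f]=0xcb, mem[0x1a]=0x94, mem[0x05]=0x3c, mem[0x21]=0xca, mem[0x1b]=0xcb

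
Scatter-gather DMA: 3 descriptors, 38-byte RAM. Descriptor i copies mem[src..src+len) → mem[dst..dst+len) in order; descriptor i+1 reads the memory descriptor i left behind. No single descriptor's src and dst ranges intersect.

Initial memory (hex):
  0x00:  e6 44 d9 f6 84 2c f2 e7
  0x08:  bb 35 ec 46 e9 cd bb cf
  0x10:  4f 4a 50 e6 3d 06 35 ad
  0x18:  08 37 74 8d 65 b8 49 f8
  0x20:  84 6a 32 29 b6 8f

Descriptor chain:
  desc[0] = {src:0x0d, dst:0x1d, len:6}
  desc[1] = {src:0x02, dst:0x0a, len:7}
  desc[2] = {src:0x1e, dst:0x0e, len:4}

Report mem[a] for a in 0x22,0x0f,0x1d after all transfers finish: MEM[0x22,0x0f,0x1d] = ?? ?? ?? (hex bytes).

#0 dst[0x1d+6] := {0xcd,0xbb,0xcf,0x4f,0x4a,0x50}
#1 dst[0x0a+7] := {0xd9,0xf6,0x84,0x2c,0xf2,0xe7,0xbb}
#2 dst[0x0e+4] := {0xbb,0xcf,0x4f,0x4a}
query mem[0x22]=0x50, mem[0x0f]=0xcf, mem[0x1d]=0xcd

MEM[0x22,0x0f,0x1d] = 50 cf cd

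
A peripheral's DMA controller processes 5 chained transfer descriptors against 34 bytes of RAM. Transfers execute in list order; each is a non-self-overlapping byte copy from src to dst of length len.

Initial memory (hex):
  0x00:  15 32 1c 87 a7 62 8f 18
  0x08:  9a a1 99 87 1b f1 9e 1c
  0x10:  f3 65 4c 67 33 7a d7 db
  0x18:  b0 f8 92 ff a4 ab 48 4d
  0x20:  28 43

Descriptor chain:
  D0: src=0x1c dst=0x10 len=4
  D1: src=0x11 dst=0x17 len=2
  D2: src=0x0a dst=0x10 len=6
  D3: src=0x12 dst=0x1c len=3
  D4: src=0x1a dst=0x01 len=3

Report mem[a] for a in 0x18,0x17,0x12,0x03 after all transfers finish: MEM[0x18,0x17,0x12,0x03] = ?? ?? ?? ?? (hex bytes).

#0 dst[0x10+4] := {0xa4,0xab,0x48,0x4d}
#1 dst[0x17+2] := {0xab,0x48}
#2 dst[0x10+6] := {0x99,0x87,0x1b,0xf1,0x9e,0x1c}
#3 dst[0x1c+3] := {0x1b,0xf1,0x9e}
#4 dst[0x01+3] := {0x92,0xff,0x1b}
query mem[0x18]=0x48, mem[0x17]=0xab, mem[0x12]=0x1b, mem[0x03]=0x1b

MEM[0x18,0x17,0x12,0x03] = 48 ab 1b 1b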